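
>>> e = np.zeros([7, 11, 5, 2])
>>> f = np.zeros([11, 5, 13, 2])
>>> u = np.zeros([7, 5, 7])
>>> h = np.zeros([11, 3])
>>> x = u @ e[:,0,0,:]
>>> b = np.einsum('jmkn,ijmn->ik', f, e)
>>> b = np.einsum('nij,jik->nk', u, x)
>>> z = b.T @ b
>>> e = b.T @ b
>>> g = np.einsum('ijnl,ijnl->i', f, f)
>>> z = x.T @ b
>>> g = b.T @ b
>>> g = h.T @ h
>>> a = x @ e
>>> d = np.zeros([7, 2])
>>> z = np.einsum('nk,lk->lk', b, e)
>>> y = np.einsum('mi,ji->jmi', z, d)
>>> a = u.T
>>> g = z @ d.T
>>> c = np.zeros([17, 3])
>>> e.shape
(2, 2)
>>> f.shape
(11, 5, 13, 2)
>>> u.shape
(7, 5, 7)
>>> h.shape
(11, 3)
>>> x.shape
(7, 5, 2)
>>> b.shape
(7, 2)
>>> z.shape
(2, 2)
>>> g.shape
(2, 7)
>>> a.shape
(7, 5, 7)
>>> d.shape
(7, 2)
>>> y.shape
(7, 2, 2)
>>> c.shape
(17, 3)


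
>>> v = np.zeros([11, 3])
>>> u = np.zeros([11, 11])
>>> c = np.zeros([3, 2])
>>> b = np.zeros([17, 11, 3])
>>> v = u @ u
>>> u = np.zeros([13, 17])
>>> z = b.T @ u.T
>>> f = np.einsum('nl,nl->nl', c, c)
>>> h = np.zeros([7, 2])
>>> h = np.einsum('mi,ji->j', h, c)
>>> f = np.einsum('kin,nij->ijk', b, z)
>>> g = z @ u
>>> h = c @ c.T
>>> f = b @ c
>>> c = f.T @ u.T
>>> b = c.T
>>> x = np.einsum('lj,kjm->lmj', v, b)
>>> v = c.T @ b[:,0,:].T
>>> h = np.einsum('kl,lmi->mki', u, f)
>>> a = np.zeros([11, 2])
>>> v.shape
(13, 11, 13)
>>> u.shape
(13, 17)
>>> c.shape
(2, 11, 13)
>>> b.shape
(13, 11, 2)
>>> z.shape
(3, 11, 13)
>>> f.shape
(17, 11, 2)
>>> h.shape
(11, 13, 2)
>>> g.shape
(3, 11, 17)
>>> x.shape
(11, 2, 11)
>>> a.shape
(11, 2)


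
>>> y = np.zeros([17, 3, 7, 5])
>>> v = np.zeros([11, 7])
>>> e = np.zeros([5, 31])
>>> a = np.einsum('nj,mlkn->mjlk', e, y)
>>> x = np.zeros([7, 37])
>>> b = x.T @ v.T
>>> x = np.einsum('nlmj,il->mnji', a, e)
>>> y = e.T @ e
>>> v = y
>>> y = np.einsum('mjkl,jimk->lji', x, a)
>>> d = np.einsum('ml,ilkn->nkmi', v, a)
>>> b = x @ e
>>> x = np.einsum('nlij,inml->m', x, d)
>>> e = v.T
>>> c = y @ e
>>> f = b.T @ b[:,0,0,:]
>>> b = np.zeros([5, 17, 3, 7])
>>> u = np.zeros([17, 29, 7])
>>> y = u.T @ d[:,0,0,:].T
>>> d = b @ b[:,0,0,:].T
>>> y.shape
(7, 29, 7)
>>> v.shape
(31, 31)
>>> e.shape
(31, 31)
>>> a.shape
(17, 31, 3, 7)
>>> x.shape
(31,)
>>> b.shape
(5, 17, 3, 7)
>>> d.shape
(5, 17, 3, 5)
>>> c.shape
(5, 17, 31)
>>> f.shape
(31, 7, 17, 31)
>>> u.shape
(17, 29, 7)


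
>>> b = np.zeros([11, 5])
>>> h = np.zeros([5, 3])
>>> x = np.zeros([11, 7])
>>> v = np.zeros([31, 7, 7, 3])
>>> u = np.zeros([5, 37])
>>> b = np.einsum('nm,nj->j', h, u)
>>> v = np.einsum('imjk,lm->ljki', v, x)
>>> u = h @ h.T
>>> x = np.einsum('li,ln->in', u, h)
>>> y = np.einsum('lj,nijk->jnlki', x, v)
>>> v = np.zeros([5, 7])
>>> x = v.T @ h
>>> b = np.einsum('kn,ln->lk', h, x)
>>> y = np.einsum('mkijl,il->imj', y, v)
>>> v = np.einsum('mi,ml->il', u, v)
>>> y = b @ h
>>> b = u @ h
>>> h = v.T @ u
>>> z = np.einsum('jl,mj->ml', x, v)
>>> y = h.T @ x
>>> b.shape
(5, 3)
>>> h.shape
(7, 5)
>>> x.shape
(7, 3)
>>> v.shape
(5, 7)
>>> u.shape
(5, 5)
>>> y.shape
(5, 3)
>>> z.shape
(5, 3)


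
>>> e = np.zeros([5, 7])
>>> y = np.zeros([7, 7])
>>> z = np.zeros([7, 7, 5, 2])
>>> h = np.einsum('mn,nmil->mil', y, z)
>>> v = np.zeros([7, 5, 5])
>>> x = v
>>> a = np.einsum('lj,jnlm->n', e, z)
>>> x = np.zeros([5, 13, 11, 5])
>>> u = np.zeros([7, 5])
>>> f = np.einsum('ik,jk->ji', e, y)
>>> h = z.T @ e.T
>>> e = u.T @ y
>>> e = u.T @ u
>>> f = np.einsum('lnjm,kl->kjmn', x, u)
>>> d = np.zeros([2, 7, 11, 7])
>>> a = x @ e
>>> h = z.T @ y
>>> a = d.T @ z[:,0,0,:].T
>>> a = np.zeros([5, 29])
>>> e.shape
(5, 5)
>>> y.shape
(7, 7)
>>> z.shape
(7, 7, 5, 2)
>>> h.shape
(2, 5, 7, 7)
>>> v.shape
(7, 5, 5)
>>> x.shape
(5, 13, 11, 5)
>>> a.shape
(5, 29)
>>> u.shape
(7, 5)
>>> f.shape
(7, 11, 5, 13)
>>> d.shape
(2, 7, 11, 7)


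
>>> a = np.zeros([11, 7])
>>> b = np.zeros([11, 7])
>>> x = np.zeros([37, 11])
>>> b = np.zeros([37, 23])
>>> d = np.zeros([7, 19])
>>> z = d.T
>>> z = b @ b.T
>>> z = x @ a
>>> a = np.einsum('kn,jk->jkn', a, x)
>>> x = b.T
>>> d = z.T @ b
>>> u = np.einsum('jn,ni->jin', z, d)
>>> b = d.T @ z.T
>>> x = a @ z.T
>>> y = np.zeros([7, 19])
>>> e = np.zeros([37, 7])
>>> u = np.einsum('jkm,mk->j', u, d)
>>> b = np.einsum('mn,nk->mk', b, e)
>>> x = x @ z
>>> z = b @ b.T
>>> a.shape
(37, 11, 7)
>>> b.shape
(23, 7)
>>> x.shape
(37, 11, 7)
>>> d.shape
(7, 23)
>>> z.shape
(23, 23)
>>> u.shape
(37,)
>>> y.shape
(7, 19)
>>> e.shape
(37, 7)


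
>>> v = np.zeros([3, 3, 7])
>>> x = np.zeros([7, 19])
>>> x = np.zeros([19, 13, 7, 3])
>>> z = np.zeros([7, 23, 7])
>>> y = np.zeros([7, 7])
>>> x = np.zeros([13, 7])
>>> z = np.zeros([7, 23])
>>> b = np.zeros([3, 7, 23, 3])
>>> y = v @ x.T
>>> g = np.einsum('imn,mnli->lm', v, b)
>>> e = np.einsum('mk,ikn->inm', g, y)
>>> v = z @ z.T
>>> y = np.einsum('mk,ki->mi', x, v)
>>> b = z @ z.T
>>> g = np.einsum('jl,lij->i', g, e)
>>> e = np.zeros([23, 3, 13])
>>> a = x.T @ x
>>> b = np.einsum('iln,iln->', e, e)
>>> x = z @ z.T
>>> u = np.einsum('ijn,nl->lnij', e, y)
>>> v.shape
(7, 7)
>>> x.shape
(7, 7)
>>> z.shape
(7, 23)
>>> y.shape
(13, 7)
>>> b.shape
()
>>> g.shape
(13,)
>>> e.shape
(23, 3, 13)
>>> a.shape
(7, 7)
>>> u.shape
(7, 13, 23, 3)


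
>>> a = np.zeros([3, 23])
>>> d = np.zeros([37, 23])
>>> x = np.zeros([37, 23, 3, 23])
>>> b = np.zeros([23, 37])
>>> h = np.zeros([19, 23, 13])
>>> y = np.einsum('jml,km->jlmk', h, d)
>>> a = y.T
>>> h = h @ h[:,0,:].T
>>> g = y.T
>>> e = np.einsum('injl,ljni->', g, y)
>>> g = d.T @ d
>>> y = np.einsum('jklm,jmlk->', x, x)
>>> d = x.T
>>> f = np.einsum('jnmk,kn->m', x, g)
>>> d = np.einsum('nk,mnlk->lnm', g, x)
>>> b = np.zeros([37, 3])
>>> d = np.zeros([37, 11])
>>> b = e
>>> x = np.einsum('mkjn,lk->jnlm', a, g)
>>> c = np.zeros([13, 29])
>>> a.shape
(37, 23, 13, 19)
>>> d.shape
(37, 11)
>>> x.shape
(13, 19, 23, 37)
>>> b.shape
()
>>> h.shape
(19, 23, 19)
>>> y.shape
()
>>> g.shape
(23, 23)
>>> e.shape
()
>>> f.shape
(3,)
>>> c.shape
(13, 29)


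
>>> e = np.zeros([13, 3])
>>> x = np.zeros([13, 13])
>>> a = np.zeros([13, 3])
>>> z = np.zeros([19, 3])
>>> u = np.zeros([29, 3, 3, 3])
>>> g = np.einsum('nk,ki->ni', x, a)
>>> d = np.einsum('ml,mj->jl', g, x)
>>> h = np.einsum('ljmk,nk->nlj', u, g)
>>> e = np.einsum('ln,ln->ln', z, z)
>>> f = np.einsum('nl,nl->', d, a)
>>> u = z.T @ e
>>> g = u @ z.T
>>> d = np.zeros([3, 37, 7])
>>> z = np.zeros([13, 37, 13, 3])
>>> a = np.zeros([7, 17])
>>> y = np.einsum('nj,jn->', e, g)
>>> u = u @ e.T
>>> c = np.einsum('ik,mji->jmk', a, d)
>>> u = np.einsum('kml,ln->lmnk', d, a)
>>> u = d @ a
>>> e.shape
(19, 3)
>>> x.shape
(13, 13)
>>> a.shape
(7, 17)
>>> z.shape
(13, 37, 13, 3)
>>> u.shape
(3, 37, 17)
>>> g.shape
(3, 19)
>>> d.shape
(3, 37, 7)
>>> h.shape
(13, 29, 3)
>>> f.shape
()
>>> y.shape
()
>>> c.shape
(37, 3, 17)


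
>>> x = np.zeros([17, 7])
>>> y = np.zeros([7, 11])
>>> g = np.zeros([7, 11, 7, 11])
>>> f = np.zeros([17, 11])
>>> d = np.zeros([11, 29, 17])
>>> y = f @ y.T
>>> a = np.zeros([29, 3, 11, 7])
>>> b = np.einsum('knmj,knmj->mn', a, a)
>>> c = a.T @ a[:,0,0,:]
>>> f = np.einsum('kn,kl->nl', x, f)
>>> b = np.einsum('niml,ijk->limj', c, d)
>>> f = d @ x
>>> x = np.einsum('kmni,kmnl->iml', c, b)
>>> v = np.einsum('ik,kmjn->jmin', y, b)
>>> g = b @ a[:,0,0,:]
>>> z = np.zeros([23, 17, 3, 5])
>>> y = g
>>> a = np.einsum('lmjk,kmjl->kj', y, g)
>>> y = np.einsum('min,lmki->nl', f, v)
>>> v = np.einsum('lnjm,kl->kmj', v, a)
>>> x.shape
(7, 11, 29)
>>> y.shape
(7, 3)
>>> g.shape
(7, 11, 3, 7)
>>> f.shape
(11, 29, 7)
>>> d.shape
(11, 29, 17)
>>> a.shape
(7, 3)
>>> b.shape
(7, 11, 3, 29)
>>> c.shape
(7, 11, 3, 7)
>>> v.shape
(7, 29, 17)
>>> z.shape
(23, 17, 3, 5)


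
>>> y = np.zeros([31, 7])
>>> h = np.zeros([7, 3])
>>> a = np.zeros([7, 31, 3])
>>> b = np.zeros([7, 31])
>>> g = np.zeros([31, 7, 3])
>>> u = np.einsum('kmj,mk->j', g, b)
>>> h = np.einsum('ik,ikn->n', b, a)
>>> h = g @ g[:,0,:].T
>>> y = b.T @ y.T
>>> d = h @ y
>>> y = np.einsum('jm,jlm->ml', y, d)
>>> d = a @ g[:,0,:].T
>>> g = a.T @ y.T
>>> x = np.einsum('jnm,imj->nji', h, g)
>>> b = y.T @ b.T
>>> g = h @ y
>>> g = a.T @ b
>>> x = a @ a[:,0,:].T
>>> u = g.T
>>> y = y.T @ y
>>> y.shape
(7, 7)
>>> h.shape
(31, 7, 31)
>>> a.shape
(7, 31, 3)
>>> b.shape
(7, 7)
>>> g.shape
(3, 31, 7)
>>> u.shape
(7, 31, 3)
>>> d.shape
(7, 31, 31)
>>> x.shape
(7, 31, 7)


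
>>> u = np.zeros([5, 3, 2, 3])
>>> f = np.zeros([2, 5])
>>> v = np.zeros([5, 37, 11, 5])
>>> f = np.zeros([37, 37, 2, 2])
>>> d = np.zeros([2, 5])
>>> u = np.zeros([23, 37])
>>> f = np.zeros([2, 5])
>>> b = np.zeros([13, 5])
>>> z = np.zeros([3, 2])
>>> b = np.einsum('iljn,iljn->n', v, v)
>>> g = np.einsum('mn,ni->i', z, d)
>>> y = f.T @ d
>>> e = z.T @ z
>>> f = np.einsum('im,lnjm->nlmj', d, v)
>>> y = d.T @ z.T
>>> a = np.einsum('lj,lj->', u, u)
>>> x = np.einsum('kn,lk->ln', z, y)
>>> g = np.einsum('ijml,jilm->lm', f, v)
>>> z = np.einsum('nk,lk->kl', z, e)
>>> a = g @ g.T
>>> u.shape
(23, 37)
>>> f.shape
(37, 5, 5, 11)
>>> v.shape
(5, 37, 11, 5)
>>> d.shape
(2, 5)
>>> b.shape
(5,)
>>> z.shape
(2, 2)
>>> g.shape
(11, 5)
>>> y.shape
(5, 3)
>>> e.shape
(2, 2)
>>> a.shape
(11, 11)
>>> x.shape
(5, 2)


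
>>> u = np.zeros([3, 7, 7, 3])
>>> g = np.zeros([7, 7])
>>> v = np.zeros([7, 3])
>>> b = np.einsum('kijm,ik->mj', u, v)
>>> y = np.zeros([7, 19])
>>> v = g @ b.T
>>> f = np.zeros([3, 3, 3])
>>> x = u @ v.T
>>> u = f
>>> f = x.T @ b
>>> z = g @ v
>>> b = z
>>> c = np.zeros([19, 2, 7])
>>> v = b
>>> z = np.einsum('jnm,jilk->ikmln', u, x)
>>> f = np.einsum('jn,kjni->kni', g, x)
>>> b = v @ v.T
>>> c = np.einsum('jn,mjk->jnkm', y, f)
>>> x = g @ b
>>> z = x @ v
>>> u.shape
(3, 3, 3)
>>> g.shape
(7, 7)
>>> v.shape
(7, 3)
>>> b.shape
(7, 7)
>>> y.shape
(7, 19)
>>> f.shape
(3, 7, 7)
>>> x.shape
(7, 7)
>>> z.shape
(7, 3)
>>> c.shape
(7, 19, 7, 3)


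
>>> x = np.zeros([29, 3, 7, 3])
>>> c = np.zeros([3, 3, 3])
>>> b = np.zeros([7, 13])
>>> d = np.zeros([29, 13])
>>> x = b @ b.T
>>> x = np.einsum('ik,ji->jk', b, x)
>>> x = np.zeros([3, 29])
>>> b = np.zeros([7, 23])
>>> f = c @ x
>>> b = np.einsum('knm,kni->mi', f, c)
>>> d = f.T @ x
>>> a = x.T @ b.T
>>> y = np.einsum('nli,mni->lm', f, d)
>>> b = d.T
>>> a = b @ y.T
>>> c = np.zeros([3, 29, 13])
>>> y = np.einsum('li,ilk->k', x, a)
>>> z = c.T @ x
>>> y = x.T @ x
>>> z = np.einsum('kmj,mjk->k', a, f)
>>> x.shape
(3, 29)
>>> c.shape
(3, 29, 13)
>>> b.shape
(29, 3, 29)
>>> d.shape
(29, 3, 29)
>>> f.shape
(3, 3, 29)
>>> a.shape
(29, 3, 3)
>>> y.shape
(29, 29)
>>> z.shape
(29,)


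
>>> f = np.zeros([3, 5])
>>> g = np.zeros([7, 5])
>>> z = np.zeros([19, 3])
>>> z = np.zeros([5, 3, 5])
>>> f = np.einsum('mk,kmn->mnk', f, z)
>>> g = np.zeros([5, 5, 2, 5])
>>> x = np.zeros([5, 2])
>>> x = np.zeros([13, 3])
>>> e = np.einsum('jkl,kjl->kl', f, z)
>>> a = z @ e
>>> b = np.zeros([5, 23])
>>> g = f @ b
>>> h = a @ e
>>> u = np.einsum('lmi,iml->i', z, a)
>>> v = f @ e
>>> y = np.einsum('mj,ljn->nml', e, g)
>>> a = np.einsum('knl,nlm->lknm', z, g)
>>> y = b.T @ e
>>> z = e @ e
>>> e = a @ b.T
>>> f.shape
(3, 5, 5)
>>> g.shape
(3, 5, 23)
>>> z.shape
(5, 5)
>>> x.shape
(13, 3)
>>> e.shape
(5, 5, 3, 5)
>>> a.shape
(5, 5, 3, 23)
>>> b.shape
(5, 23)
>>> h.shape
(5, 3, 5)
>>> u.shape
(5,)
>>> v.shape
(3, 5, 5)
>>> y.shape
(23, 5)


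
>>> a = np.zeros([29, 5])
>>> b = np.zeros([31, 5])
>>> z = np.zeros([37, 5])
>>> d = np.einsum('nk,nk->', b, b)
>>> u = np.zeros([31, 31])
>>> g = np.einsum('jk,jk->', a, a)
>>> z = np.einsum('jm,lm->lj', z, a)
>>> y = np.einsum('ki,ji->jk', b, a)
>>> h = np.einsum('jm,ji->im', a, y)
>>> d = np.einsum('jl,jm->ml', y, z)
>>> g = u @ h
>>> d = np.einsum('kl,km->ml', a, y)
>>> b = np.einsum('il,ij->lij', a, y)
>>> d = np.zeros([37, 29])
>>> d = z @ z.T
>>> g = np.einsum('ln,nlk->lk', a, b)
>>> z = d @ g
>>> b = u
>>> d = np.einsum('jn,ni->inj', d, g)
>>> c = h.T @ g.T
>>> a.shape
(29, 5)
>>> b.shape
(31, 31)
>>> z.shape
(29, 31)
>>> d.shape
(31, 29, 29)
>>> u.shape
(31, 31)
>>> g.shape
(29, 31)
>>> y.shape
(29, 31)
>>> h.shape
(31, 5)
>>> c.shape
(5, 29)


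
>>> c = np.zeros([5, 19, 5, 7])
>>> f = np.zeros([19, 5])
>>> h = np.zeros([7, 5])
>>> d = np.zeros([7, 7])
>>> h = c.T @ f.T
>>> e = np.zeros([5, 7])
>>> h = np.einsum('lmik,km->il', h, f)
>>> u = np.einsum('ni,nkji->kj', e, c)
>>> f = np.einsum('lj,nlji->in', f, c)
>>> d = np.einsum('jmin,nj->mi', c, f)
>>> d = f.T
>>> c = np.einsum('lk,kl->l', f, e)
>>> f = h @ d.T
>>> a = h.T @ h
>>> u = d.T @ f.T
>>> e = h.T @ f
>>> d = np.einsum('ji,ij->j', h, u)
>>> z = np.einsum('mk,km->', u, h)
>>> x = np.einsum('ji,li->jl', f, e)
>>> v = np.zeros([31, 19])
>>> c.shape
(7,)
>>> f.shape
(19, 5)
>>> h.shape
(19, 7)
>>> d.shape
(19,)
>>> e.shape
(7, 5)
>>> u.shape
(7, 19)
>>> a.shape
(7, 7)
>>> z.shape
()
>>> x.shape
(19, 7)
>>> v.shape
(31, 19)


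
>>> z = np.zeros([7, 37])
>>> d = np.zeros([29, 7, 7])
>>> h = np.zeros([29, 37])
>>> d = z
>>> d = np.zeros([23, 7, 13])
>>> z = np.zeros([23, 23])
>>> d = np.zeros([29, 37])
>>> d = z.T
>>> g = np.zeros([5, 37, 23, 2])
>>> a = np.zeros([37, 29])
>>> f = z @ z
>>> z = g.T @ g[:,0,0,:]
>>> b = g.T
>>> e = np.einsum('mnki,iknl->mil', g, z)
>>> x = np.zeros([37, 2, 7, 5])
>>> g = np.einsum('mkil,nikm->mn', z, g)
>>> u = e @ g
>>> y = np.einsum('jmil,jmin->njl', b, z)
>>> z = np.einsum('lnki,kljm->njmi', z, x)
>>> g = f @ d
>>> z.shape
(23, 7, 5, 2)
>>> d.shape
(23, 23)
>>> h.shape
(29, 37)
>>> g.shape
(23, 23)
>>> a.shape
(37, 29)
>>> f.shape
(23, 23)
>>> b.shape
(2, 23, 37, 5)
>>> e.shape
(5, 2, 2)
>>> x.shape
(37, 2, 7, 5)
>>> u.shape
(5, 2, 5)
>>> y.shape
(2, 2, 5)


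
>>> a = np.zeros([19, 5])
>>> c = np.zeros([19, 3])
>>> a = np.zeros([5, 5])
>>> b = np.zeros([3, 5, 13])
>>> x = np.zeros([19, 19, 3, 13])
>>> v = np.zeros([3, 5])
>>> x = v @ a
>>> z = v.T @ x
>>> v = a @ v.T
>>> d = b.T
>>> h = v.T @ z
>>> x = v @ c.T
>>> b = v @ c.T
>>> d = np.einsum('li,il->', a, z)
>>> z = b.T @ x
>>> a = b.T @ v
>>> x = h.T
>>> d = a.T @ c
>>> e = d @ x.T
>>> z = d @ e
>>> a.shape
(19, 3)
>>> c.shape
(19, 3)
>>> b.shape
(5, 19)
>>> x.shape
(5, 3)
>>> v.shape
(5, 3)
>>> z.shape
(3, 5)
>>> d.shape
(3, 3)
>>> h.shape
(3, 5)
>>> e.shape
(3, 5)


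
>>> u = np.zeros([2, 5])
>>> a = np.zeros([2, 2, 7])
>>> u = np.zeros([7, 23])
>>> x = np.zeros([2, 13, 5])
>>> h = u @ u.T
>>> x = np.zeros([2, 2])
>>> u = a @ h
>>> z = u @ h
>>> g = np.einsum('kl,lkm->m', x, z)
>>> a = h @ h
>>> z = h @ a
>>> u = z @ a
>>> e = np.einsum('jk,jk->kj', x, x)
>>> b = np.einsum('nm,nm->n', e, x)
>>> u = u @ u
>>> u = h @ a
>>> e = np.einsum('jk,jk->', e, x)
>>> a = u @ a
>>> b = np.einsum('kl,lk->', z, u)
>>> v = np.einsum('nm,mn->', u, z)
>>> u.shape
(7, 7)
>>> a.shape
(7, 7)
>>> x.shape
(2, 2)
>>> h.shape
(7, 7)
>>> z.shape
(7, 7)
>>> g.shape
(7,)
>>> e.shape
()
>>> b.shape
()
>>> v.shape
()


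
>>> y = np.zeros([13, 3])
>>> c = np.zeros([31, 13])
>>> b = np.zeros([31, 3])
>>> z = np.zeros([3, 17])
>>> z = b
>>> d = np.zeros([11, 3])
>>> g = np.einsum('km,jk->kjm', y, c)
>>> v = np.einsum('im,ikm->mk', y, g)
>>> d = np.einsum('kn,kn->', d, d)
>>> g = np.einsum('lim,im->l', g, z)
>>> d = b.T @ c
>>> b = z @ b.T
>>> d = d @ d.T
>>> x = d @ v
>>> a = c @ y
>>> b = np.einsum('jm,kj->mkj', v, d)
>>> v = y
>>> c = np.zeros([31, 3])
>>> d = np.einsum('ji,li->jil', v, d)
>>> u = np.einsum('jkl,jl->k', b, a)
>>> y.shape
(13, 3)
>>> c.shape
(31, 3)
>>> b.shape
(31, 3, 3)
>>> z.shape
(31, 3)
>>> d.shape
(13, 3, 3)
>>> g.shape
(13,)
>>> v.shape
(13, 3)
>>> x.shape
(3, 31)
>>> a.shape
(31, 3)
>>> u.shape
(3,)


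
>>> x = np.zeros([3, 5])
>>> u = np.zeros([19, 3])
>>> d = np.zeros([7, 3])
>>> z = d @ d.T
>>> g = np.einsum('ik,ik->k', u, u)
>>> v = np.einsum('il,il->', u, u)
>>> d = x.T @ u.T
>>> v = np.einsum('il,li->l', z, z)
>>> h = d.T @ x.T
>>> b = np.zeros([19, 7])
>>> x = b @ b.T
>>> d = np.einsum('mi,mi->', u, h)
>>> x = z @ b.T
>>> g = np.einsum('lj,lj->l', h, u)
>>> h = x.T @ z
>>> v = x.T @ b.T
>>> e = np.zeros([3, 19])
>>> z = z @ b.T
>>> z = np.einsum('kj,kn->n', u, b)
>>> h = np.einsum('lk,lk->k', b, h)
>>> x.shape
(7, 19)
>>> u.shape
(19, 3)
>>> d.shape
()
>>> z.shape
(7,)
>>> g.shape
(19,)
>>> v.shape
(19, 19)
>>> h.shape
(7,)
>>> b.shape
(19, 7)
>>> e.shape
(3, 19)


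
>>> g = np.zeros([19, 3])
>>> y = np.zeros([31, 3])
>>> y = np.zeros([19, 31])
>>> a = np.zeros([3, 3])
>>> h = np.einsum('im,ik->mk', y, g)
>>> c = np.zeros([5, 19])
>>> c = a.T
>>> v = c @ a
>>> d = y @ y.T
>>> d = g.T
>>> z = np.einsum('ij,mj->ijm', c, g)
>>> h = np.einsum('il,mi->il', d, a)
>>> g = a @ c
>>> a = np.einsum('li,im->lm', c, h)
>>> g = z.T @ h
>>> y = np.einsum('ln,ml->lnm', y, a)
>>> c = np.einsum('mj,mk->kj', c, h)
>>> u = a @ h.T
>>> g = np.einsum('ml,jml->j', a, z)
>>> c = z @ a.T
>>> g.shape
(3,)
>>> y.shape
(19, 31, 3)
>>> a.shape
(3, 19)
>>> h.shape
(3, 19)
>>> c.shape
(3, 3, 3)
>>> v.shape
(3, 3)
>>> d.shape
(3, 19)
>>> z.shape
(3, 3, 19)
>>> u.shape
(3, 3)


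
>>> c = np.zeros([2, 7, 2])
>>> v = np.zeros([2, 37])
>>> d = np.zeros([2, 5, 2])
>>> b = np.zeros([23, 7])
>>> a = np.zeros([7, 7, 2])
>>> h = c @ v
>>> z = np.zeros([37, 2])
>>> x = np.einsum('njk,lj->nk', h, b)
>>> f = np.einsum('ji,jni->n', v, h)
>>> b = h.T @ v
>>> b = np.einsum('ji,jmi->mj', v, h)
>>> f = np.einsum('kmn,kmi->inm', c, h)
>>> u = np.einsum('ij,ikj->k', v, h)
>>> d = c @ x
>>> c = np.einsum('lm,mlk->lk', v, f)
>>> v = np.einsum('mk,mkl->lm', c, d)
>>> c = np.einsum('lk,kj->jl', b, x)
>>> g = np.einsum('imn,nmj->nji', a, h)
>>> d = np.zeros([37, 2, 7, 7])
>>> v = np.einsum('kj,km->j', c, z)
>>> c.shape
(37, 7)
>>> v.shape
(7,)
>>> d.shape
(37, 2, 7, 7)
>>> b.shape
(7, 2)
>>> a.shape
(7, 7, 2)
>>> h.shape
(2, 7, 37)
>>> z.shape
(37, 2)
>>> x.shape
(2, 37)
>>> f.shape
(37, 2, 7)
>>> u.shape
(7,)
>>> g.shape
(2, 37, 7)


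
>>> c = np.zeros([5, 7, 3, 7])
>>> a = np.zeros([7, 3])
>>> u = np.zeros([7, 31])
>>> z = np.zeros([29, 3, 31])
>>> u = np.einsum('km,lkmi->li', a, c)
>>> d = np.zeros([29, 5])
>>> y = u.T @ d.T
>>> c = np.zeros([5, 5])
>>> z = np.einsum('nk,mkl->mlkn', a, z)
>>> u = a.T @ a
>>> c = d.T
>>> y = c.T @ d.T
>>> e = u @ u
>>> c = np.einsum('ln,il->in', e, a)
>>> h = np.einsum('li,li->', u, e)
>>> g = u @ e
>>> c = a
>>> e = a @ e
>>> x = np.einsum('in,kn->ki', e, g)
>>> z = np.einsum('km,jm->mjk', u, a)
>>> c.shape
(7, 3)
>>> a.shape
(7, 3)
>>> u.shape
(3, 3)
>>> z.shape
(3, 7, 3)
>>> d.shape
(29, 5)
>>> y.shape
(29, 29)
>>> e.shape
(7, 3)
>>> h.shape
()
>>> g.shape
(3, 3)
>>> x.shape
(3, 7)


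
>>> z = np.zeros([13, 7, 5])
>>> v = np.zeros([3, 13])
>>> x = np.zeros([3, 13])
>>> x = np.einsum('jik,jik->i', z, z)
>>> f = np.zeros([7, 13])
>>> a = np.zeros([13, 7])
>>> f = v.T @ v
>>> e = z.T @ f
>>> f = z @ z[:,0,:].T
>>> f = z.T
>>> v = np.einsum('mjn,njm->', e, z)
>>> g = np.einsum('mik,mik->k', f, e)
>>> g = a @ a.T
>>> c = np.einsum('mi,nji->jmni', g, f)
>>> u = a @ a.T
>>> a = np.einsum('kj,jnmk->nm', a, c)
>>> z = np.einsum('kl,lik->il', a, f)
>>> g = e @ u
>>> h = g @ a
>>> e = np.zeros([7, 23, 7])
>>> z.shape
(7, 5)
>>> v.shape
()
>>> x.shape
(7,)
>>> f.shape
(5, 7, 13)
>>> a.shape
(13, 5)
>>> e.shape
(7, 23, 7)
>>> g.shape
(5, 7, 13)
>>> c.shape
(7, 13, 5, 13)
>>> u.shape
(13, 13)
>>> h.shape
(5, 7, 5)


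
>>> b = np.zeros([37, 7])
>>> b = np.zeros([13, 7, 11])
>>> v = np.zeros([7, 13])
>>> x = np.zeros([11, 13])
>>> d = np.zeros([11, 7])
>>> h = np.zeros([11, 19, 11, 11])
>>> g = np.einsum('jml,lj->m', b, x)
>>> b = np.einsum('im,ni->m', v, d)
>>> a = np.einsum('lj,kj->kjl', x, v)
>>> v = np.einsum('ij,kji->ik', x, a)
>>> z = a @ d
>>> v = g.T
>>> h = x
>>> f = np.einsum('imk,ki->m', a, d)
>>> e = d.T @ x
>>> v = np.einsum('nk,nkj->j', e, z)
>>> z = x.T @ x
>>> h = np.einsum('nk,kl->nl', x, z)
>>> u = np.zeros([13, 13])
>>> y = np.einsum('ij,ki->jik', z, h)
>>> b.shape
(13,)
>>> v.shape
(7,)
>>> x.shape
(11, 13)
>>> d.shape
(11, 7)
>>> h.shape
(11, 13)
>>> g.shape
(7,)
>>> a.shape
(7, 13, 11)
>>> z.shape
(13, 13)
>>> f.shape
(13,)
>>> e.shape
(7, 13)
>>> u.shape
(13, 13)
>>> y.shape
(13, 13, 11)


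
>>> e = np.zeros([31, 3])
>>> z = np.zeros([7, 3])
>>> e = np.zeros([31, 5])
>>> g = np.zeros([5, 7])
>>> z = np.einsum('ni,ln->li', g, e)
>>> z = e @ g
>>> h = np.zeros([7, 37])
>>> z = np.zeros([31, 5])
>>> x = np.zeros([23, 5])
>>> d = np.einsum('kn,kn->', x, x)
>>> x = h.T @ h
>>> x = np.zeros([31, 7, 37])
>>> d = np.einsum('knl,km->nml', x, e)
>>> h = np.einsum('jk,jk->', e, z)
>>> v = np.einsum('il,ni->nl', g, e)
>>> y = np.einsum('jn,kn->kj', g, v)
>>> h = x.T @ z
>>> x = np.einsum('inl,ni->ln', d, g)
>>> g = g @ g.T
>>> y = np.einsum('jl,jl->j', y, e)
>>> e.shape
(31, 5)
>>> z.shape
(31, 5)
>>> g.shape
(5, 5)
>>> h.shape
(37, 7, 5)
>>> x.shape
(37, 5)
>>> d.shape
(7, 5, 37)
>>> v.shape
(31, 7)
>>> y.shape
(31,)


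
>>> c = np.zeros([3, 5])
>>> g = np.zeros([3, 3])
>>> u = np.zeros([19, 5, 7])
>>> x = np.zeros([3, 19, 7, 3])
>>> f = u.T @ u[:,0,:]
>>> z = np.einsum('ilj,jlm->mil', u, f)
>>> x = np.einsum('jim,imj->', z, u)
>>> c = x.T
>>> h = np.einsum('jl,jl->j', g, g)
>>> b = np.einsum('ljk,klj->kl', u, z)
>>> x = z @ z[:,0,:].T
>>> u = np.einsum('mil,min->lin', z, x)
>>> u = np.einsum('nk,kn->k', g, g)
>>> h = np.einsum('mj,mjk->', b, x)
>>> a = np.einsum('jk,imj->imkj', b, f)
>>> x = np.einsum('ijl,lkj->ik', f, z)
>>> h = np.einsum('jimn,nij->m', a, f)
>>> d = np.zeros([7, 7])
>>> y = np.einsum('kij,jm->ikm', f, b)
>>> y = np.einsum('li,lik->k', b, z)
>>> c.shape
()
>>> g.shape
(3, 3)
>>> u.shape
(3,)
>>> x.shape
(7, 19)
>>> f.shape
(7, 5, 7)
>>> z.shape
(7, 19, 5)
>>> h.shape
(19,)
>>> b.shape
(7, 19)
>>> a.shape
(7, 5, 19, 7)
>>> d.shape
(7, 7)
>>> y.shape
(5,)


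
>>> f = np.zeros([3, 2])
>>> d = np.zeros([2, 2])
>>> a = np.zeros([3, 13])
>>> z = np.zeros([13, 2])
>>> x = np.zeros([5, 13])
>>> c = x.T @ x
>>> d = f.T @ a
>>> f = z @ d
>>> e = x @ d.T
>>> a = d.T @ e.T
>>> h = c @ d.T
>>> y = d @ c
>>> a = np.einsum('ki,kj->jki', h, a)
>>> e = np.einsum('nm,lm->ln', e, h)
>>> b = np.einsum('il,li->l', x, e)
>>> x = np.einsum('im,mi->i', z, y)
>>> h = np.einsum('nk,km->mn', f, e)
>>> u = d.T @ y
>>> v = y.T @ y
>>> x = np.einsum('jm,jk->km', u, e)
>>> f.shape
(13, 13)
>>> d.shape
(2, 13)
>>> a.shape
(5, 13, 2)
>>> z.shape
(13, 2)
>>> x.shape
(5, 13)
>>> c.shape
(13, 13)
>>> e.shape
(13, 5)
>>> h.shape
(5, 13)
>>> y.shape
(2, 13)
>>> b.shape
(13,)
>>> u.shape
(13, 13)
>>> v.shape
(13, 13)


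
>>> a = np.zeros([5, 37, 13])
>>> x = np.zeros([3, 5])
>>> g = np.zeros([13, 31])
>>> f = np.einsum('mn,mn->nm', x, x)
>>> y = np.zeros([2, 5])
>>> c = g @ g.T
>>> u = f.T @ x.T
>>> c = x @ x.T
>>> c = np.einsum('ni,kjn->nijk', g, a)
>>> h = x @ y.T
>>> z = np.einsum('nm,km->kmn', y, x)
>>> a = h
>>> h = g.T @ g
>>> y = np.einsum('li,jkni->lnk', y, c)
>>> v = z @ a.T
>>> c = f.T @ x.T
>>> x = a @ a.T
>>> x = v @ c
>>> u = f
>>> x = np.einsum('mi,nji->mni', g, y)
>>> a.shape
(3, 2)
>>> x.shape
(13, 2, 31)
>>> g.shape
(13, 31)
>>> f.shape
(5, 3)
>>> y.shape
(2, 37, 31)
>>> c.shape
(3, 3)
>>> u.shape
(5, 3)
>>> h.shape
(31, 31)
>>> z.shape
(3, 5, 2)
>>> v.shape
(3, 5, 3)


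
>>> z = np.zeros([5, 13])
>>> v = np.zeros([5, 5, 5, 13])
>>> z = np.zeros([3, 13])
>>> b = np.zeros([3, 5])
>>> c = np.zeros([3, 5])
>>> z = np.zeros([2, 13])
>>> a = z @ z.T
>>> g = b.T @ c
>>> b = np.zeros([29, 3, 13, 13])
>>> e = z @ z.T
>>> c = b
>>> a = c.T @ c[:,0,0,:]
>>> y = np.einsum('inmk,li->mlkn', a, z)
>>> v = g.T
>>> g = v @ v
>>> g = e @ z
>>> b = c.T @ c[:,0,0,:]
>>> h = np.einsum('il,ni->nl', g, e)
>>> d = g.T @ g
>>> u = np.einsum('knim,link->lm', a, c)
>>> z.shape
(2, 13)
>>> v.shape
(5, 5)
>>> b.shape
(13, 13, 3, 13)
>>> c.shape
(29, 3, 13, 13)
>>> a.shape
(13, 13, 3, 13)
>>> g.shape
(2, 13)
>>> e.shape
(2, 2)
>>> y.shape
(3, 2, 13, 13)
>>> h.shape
(2, 13)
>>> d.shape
(13, 13)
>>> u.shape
(29, 13)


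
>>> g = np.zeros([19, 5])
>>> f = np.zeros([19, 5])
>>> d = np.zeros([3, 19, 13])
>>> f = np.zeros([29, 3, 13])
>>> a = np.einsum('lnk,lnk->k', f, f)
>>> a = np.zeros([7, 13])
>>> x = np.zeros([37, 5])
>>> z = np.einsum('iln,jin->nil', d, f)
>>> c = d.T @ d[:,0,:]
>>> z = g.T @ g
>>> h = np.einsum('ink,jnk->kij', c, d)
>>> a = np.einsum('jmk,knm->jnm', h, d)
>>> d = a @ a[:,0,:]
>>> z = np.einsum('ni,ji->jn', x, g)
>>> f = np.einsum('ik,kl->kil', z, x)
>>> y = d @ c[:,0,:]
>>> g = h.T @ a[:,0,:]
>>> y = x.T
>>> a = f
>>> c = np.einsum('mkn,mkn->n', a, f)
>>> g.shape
(3, 13, 13)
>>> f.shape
(37, 19, 5)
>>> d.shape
(13, 19, 13)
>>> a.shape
(37, 19, 5)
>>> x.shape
(37, 5)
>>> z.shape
(19, 37)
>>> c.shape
(5,)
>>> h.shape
(13, 13, 3)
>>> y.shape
(5, 37)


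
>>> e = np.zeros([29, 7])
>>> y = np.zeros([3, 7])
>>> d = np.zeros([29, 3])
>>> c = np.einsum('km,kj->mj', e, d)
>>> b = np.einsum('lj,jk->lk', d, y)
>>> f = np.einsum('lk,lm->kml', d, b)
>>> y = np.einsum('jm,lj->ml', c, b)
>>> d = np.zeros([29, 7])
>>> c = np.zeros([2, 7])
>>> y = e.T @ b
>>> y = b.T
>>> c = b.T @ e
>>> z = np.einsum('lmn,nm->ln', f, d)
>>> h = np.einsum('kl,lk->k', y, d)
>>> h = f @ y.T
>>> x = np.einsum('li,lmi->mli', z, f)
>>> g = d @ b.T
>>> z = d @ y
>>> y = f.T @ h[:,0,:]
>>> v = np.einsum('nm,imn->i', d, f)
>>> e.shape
(29, 7)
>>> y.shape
(29, 7, 7)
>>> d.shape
(29, 7)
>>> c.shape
(7, 7)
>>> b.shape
(29, 7)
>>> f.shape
(3, 7, 29)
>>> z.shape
(29, 29)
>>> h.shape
(3, 7, 7)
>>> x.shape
(7, 3, 29)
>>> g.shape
(29, 29)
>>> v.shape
(3,)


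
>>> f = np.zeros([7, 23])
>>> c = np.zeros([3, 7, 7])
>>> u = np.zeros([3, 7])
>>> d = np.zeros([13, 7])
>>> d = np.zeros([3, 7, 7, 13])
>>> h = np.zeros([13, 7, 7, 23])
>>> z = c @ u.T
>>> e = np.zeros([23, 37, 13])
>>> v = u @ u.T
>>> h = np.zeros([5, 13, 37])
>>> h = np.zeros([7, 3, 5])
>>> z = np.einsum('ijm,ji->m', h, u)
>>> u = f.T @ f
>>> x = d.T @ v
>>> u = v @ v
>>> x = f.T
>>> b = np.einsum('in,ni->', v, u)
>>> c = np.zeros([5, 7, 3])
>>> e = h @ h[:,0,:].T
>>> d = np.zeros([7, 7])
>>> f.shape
(7, 23)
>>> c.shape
(5, 7, 3)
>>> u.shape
(3, 3)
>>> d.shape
(7, 7)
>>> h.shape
(7, 3, 5)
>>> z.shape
(5,)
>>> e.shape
(7, 3, 7)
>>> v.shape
(3, 3)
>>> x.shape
(23, 7)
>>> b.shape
()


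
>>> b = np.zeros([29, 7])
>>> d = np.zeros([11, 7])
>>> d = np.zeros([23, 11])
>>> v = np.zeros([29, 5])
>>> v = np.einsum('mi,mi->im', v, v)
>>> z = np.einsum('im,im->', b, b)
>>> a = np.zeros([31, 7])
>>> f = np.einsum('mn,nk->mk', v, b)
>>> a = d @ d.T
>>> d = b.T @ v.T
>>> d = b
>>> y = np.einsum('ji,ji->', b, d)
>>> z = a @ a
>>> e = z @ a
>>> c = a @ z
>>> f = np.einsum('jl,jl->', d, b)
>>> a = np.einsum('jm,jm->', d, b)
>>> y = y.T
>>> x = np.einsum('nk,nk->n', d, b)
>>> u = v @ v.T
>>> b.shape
(29, 7)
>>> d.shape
(29, 7)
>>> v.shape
(5, 29)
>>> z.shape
(23, 23)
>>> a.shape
()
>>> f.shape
()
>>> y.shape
()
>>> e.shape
(23, 23)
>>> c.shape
(23, 23)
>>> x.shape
(29,)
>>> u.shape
(5, 5)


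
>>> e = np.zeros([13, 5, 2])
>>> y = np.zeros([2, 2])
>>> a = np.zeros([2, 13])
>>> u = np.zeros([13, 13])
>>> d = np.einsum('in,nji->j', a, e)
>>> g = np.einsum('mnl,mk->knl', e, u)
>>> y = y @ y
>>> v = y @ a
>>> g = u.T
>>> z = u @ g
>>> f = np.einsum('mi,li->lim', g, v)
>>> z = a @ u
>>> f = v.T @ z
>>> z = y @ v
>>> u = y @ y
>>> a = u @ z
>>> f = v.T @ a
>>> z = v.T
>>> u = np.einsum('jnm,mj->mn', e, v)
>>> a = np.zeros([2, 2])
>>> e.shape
(13, 5, 2)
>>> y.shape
(2, 2)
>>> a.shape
(2, 2)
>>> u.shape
(2, 5)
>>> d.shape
(5,)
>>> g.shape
(13, 13)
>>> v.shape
(2, 13)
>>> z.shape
(13, 2)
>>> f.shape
(13, 13)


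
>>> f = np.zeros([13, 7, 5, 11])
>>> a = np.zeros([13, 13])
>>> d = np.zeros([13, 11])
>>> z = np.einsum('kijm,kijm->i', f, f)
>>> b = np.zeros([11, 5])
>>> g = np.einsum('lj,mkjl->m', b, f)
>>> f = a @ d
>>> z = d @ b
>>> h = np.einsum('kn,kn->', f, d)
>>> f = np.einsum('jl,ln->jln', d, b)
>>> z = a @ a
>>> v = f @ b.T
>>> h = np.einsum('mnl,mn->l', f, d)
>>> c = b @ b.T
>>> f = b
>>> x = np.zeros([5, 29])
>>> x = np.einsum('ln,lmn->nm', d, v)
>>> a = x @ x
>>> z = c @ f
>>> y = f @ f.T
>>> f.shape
(11, 5)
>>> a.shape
(11, 11)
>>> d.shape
(13, 11)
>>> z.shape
(11, 5)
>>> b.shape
(11, 5)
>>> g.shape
(13,)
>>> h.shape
(5,)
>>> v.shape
(13, 11, 11)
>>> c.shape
(11, 11)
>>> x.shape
(11, 11)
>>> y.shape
(11, 11)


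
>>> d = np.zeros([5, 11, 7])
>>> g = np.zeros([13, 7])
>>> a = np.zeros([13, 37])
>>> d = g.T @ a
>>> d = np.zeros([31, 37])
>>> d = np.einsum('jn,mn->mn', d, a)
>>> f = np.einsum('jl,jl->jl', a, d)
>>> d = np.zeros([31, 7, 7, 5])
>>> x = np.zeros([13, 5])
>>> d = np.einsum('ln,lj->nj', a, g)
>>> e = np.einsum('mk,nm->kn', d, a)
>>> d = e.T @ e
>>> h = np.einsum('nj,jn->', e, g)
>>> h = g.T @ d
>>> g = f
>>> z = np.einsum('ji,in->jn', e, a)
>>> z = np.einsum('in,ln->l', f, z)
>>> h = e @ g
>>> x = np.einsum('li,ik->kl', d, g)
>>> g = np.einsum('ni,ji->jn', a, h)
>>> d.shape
(13, 13)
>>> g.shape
(7, 13)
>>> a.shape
(13, 37)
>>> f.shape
(13, 37)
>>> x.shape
(37, 13)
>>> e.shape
(7, 13)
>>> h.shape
(7, 37)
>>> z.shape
(7,)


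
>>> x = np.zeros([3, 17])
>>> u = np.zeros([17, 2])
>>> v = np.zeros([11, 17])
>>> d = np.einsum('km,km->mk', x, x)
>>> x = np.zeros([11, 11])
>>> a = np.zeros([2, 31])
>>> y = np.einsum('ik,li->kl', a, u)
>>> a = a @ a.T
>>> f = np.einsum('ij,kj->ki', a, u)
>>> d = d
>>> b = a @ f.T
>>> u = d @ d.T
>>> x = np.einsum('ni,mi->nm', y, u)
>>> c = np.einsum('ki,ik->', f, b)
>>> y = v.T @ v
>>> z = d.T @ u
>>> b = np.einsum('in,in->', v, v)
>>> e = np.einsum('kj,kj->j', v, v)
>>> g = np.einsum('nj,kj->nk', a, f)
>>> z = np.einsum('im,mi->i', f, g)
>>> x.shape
(31, 17)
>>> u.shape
(17, 17)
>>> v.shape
(11, 17)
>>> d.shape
(17, 3)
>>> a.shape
(2, 2)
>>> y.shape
(17, 17)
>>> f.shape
(17, 2)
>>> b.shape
()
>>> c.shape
()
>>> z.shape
(17,)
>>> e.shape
(17,)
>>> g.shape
(2, 17)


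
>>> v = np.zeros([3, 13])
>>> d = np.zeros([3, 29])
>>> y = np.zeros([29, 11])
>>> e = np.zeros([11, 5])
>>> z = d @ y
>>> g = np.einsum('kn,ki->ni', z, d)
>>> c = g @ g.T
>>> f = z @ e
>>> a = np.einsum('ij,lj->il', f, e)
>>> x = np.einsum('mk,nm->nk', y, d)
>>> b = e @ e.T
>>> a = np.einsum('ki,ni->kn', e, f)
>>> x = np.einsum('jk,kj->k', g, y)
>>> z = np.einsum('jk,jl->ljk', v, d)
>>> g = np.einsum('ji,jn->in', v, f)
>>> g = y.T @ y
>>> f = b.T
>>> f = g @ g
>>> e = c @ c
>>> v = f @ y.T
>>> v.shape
(11, 29)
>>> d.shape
(3, 29)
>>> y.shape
(29, 11)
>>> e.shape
(11, 11)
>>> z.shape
(29, 3, 13)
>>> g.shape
(11, 11)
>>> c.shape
(11, 11)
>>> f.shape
(11, 11)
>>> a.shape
(11, 3)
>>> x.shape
(29,)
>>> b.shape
(11, 11)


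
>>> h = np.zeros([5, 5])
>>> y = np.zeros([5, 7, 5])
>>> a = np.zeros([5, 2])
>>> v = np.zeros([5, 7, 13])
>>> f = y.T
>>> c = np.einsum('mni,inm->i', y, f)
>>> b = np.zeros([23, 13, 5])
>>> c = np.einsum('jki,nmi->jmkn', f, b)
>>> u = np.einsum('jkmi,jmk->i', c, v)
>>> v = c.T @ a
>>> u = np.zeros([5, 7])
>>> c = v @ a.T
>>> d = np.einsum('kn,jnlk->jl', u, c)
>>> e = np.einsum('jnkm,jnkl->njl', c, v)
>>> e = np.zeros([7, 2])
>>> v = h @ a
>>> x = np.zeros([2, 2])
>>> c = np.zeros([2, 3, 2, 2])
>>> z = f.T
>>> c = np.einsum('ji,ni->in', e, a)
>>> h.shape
(5, 5)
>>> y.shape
(5, 7, 5)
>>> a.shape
(5, 2)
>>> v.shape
(5, 2)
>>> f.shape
(5, 7, 5)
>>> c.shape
(2, 5)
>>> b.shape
(23, 13, 5)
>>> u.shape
(5, 7)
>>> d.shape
(23, 13)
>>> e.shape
(7, 2)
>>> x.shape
(2, 2)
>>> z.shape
(5, 7, 5)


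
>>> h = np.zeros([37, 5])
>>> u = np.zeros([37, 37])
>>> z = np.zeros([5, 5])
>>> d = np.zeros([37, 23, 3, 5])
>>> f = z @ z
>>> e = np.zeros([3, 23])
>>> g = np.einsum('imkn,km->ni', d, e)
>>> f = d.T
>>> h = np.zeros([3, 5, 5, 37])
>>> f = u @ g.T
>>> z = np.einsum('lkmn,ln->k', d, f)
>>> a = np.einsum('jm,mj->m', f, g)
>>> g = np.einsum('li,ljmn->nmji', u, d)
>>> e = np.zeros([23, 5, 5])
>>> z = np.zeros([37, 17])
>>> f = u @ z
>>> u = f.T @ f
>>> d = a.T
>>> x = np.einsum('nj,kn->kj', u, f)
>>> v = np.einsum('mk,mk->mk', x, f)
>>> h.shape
(3, 5, 5, 37)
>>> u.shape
(17, 17)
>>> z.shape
(37, 17)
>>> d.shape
(5,)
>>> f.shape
(37, 17)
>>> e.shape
(23, 5, 5)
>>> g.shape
(5, 3, 23, 37)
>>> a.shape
(5,)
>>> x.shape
(37, 17)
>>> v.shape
(37, 17)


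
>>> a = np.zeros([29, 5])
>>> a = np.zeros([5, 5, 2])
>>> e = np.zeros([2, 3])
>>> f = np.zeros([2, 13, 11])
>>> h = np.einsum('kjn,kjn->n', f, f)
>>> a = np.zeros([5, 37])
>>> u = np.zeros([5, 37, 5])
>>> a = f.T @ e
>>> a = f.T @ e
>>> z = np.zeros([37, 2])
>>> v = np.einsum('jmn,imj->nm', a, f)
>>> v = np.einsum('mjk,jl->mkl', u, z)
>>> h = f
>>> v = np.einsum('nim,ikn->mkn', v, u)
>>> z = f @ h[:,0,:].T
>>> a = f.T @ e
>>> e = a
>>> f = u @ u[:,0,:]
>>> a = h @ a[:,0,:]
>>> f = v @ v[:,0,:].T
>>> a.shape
(2, 13, 3)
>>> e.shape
(11, 13, 3)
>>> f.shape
(2, 37, 2)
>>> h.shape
(2, 13, 11)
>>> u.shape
(5, 37, 5)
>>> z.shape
(2, 13, 2)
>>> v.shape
(2, 37, 5)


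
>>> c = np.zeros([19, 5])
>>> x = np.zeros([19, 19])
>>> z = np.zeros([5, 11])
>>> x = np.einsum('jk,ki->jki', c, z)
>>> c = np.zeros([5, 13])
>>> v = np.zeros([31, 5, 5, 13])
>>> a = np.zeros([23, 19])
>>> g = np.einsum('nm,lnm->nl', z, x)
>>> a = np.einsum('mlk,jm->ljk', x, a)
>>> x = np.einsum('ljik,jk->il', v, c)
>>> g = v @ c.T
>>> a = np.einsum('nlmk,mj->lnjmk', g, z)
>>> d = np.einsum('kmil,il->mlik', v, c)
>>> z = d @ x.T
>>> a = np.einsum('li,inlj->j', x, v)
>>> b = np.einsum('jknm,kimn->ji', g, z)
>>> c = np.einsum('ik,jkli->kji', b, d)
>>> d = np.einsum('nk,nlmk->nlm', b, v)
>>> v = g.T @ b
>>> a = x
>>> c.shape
(13, 5, 31)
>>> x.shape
(5, 31)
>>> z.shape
(5, 13, 5, 5)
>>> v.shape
(5, 5, 5, 13)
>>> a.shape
(5, 31)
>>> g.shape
(31, 5, 5, 5)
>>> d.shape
(31, 5, 5)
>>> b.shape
(31, 13)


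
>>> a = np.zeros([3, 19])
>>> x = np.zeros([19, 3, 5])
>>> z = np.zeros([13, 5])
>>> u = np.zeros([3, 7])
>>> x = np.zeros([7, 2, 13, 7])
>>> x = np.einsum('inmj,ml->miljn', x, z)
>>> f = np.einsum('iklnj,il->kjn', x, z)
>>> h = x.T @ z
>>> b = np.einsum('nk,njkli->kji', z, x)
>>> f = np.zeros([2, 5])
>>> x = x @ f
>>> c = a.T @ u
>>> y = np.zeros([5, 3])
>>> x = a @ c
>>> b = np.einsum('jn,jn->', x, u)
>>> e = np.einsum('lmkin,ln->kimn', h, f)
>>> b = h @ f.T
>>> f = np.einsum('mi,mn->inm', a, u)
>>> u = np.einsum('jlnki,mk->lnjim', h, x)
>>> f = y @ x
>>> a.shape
(3, 19)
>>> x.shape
(3, 7)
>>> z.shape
(13, 5)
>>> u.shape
(7, 5, 2, 5, 3)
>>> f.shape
(5, 7)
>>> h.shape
(2, 7, 5, 7, 5)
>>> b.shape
(2, 7, 5, 7, 2)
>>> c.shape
(19, 7)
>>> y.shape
(5, 3)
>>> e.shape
(5, 7, 7, 5)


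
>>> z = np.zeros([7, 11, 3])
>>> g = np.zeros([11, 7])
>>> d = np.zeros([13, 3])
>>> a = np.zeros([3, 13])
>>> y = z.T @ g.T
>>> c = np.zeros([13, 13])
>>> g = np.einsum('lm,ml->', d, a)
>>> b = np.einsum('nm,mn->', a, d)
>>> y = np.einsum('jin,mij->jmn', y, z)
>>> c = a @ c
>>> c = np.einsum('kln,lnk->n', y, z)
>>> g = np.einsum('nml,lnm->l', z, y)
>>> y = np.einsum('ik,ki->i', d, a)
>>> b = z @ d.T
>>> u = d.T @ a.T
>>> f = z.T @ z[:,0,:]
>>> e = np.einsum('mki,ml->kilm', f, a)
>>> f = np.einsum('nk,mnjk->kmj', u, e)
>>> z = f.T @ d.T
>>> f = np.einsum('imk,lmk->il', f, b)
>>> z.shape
(13, 11, 13)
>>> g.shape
(3,)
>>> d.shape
(13, 3)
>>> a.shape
(3, 13)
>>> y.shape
(13,)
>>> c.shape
(11,)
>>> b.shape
(7, 11, 13)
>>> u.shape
(3, 3)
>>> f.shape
(3, 7)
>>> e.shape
(11, 3, 13, 3)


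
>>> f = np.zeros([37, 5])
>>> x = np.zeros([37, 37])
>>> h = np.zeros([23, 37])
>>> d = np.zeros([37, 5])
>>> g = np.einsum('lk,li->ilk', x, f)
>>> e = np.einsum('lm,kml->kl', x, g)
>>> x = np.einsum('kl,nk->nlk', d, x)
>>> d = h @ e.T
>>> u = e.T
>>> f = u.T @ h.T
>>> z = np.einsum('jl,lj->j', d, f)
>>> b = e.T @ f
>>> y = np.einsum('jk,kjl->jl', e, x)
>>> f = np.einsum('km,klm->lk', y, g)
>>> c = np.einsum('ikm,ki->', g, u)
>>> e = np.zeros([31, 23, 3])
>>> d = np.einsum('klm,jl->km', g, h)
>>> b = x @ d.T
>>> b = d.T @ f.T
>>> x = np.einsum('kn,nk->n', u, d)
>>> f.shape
(37, 5)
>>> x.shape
(5,)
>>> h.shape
(23, 37)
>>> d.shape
(5, 37)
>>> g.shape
(5, 37, 37)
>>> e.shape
(31, 23, 3)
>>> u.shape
(37, 5)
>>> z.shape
(23,)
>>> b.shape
(37, 37)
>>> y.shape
(5, 37)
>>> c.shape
()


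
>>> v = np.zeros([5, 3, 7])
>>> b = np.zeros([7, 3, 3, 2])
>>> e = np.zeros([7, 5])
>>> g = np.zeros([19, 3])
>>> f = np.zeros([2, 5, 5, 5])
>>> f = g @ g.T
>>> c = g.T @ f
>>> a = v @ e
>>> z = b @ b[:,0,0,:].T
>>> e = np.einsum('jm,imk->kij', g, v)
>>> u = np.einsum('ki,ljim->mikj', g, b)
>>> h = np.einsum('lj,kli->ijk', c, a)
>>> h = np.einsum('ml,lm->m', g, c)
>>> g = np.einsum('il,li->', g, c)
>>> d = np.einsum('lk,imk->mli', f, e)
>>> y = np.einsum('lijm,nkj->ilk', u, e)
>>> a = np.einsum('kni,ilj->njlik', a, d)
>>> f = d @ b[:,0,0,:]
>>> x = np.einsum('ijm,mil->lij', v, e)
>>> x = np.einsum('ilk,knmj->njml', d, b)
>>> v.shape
(5, 3, 7)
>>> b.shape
(7, 3, 3, 2)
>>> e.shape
(7, 5, 19)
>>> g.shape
()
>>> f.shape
(5, 19, 2)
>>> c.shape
(3, 19)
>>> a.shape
(3, 7, 19, 5, 5)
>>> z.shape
(7, 3, 3, 7)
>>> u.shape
(2, 3, 19, 3)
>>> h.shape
(19,)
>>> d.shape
(5, 19, 7)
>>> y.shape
(3, 2, 5)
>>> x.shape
(3, 2, 3, 19)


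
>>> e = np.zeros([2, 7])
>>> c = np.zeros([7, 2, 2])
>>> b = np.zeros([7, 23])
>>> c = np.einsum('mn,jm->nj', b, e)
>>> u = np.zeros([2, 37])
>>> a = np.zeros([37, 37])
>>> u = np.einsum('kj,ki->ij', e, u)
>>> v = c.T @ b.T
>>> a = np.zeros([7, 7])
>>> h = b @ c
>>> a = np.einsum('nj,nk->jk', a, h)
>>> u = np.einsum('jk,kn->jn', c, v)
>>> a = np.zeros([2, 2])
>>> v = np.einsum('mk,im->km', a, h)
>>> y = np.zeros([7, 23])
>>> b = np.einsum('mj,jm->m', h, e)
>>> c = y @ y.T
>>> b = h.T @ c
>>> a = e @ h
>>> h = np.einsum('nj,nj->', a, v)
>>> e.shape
(2, 7)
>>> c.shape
(7, 7)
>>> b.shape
(2, 7)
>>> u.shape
(23, 7)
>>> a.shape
(2, 2)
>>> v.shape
(2, 2)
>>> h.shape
()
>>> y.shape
(7, 23)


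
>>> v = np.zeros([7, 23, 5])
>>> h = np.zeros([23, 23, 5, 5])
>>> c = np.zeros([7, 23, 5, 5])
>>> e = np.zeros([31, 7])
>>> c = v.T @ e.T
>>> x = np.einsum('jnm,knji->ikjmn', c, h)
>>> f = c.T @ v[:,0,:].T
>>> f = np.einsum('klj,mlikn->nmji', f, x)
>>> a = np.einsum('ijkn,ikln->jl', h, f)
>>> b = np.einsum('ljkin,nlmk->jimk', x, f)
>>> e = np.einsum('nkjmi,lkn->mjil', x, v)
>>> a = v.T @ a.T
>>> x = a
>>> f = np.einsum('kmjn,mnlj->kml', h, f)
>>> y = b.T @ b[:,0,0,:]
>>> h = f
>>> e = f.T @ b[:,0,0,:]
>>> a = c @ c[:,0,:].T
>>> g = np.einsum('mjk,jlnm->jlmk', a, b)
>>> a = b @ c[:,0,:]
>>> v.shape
(7, 23, 5)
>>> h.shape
(23, 23, 7)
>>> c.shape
(5, 23, 31)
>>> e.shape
(7, 23, 5)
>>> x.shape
(5, 23, 23)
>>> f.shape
(23, 23, 7)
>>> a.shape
(23, 31, 7, 31)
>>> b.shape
(23, 31, 7, 5)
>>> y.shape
(5, 7, 31, 5)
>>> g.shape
(23, 31, 5, 5)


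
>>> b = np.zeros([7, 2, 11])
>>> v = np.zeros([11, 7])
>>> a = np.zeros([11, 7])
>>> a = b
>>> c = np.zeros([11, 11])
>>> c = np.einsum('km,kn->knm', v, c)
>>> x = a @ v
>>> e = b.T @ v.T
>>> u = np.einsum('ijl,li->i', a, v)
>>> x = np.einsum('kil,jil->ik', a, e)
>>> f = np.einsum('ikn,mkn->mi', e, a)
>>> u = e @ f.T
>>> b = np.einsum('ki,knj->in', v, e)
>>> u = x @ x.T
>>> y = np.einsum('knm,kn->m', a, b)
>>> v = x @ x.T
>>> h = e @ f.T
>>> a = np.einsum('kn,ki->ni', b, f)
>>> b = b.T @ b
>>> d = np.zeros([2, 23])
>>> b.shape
(2, 2)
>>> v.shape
(2, 2)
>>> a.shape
(2, 11)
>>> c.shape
(11, 11, 7)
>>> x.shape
(2, 7)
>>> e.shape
(11, 2, 11)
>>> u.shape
(2, 2)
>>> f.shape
(7, 11)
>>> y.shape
(11,)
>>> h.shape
(11, 2, 7)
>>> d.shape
(2, 23)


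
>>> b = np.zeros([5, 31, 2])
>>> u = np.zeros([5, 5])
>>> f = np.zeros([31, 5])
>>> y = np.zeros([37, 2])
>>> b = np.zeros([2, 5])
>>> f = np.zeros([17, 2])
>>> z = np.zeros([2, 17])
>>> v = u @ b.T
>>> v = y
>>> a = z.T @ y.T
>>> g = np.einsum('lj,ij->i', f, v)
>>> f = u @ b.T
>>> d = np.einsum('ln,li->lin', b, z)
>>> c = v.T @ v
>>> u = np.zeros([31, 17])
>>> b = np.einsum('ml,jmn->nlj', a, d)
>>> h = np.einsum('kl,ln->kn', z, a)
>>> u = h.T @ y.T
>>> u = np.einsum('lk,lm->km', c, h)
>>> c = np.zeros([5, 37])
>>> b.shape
(5, 37, 2)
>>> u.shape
(2, 37)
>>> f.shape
(5, 2)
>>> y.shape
(37, 2)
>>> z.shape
(2, 17)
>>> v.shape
(37, 2)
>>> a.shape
(17, 37)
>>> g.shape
(37,)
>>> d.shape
(2, 17, 5)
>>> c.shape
(5, 37)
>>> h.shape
(2, 37)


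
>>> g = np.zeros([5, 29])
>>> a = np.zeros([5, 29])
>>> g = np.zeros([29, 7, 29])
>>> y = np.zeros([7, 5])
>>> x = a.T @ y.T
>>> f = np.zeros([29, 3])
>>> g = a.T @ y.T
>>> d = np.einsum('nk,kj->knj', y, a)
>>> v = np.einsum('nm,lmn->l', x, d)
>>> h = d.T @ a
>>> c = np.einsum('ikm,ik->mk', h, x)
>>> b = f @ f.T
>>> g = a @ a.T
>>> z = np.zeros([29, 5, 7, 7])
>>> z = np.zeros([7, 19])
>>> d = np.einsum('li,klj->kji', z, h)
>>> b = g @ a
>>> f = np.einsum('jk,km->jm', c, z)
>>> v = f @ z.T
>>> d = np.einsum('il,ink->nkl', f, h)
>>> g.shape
(5, 5)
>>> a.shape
(5, 29)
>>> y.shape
(7, 5)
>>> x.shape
(29, 7)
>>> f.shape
(29, 19)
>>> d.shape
(7, 29, 19)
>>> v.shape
(29, 7)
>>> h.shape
(29, 7, 29)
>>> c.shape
(29, 7)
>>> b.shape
(5, 29)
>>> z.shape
(7, 19)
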